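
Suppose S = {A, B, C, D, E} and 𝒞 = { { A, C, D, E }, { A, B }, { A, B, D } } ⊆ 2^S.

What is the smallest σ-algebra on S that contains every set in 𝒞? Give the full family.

σ(𝒞) (16 sets): { ∅, { A }, { B }, { D }, { A, B }, { A, D }, { B, D }, { C, E }, { A, B, D }, { A, C, E }, { B, C, E }, { C, D, E }, { A, B, C, E }, { A, C, D, E }, { B, C, D, E }, S }

Derivation:
Seed the family with 𝒞 together with ∅ and S: { ∅, { A, B }, { A, B, D }, { A, C, D, E }, S }.
Pass 1. New:
  { B }  = { A, C, D, E }ᶜ
  { C, E }  = { A, B, D }ᶜ
  { C, D, E }  = { A, B }ᶜ
  (now 8)
Pass 2. New:
  { B, C, E }  = { C, E } ∪ { B }
  { A, B, C, E }  = { C, E } ∪ { A, B }
  { B, C, D, E }  = { B } ∪ { C, D, E }
  (now 11)
Pass 3: 3 new —
  { A }  = { B, C, D, E }ᶜ
  { D }  = { A, B, C, E }ᶜ
  { A, D }  = { B, C, E }ᶜ
  (now 14)
Pass 4: +2 →
  { B, D }  = { D } ∪ { B }
  { A, C, E }  = { C, E } ∪ { A }
  (now 16)
After Pass 5 the family is unchanged; done.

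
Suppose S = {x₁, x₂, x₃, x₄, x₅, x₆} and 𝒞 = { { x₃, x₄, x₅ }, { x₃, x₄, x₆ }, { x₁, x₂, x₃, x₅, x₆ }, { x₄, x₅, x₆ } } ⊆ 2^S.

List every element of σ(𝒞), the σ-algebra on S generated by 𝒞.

Seed the family with 𝒞 together with ∅ and S: { ∅, { x₃, x₄, x₅ }, { x₃, x₄, x₆ }, { x₄, x₅, x₆ }, { x₁, x₂, x₃, x₅, x₆ }, S }.
Pass 1 adds 5:
  { x₄ }  = ᶜ of { x₁, x₂, x₃, x₅, x₆ }
  { x₁, x₂, x₃ }  = ᶜ of { x₄, x₅, x₆ }
  { x₁, x₂, x₅ }  = ᶜ of { x₃, x₄, x₆ }
  { x₁, x₂, x₆ }  = ᶜ of { x₃, x₄, x₅ }
  { x₃, x₄, x₅, x₆ }  = { x₃, x₄, x₅ } ∪ { x₃, x₄, x₆ }
  [11 total]
Pass 2: 10 new —
  { x₁, x₂ }  = ᶜ of { x₃, x₄, x₅, x₆ }
  { x₁, x₂, x₃, x₄ }  = { x₁, x₂, x₃ } ∪ { x₄ }
  { x₁, x₂, x₃, x₅ }  = { x₁, x₂, x₃ } ∪ { x₁, x₂, x₅ }
  { x₁, x₂, x₃, x₆ }  = { x₁, x₂, x₃ } ∪ { x₁, x₂, x₆ }
  { x₁, x₂, x₄, x₅ }  = { x₁, x₂, x₅ } ∪ { x₄ }
  { x₁, x₂, x₄, x₆ }  = { x₄ } ∪ { x₁, x₂, x₆ }
  { x₁, x₂, x₅, x₆ }  = { x₁, x₂, x₅ } ∪ { x₁, x₂, x₆ }
  { x₁, x₂, x₃, x₄, x₅ }  = { x₃, x₄, x₅ } ∪ { x₁, x₂, x₃ }
  { x₁, x₂, x₃, x₄, x₆ }  = { x₁, x₂, x₃ } ∪ { x₃, x₄, x₆ }
  { x₁, x₂, x₄, x₅, x₆ }  = { x₁, x₂, x₅ } ∪ { x₄, x₅, x₆ }
  [21 total]
Pass 3: +10 →
  { x₃ }  = ᶜ of { x₁, x₂, x₄, x₅, x₆ }
  { x₅ }  = ᶜ of { x₁, x₂, x₃, x₄, x₆ }
  { x₆ }  = ᶜ of { x₁, x₂, x₃, x₄, x₅ }
  { x₃, x₄ }  = ᶜ of { x₁, x₂, x₅, x₆ }
  { x₃, x₅ }  = ᶜ of { x₁, x₂, x₄, x₆ }
  { x₃, x₆ }  = ᶜ of { x₁, x₂, x₄, x₅ }
  { x₄, x₅ }  = ᶜ of { x₁, x₂, x₃, x₆ }
  { x₄, x₆ }  = ᶜ of { x₁, x₂, x₃, x₅ }
  { x₅, x₆ }  = ᶜ of { x₁, x₂, x₃, x₄ }
  { x₁, x₂, x₄ }  = { x₁, x₂ } ∪ { x₄ }
  [31 total]
Pass 4 (1 new):
  { x₃, x₅, x₆ }  = ᶜ of { x₁, x₂, x₄ }
  [32 total]
After Pass 5 the family is unchanged; done.

σ(𝒞) = { ∅, { x₃ }, { x₄ }, { x₅ }, { x₆ }, { x₁, x₂ }, { x₃, x₄ }, { x₃, x₅ }, { x₃, x₆ }, { x₄, x₅ }, { x₄, x₆ }, { x₅, x₆ }, { x₁, x₂, x₃ }, { x₁, x₂, x₄ }, { x₁, x₂, x₅ }, { x₁, x₂, x₆ }, { x₃, x₄, x₅ }, { x₃, x₄, x₆ }, { x₃, x₅, x₆ }, { x₄, x₅, x₆ }, { x₁, x₂, x₃, x₄ }, { x₁, x₂, x₃, x₅ }, { x₁, x₂, x₃, x₆ }, { x₁, x₂, x₄, x₅ }, { x₁, x₂, x₄, x₆ }, { x₁, x₂, x₅, x₆ }, { x₃, x₄, x₅, x₆ }, { x₁, x₂, x₃, x₄, x₅ }, { x₁, x₂, x₃, x₄, x₆ }, { x₁, x₂, x₃, x₅, x₆ }, { x₁, x₂, x₄, x₅, x₆ }, S }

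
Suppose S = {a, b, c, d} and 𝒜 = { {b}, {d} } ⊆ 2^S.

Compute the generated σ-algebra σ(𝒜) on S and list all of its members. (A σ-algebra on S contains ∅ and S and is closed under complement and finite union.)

σ(𝒜) (8 sets): { {}, {b}, {d}, {a,c}, {b,d}, {a,b,c}, {a,c,d}, S }

Derivation:
Begin from { {}, {b}, {d}, S } (that is, 𝒜 plus ∅ and S).
Round 1. New:
  {b,d}  = {b} ∪ {d}
  {a,b,c}  = complement {d}
  {a,c,d}  = complement {b}
  |family| = 7
Round 2 adds 1:
  {a,c}  = complement {b,d}
  |family| = 8
Round 3 adds nothing — fixpoint reached.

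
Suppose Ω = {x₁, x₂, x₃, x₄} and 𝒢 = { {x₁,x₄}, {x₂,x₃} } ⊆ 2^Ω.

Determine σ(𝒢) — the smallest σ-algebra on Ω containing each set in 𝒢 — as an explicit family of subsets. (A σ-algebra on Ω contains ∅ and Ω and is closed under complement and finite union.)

Initial family (4 sets): { {}, {x₁,x₄}, {x₂,x₃}, Ω }.
Round 1 adds nothing — fixpoint reached.

Hence σ(𝒢) has 4 members: { {}, {x₁,x₄}, {x₂,x₃}, Ω }.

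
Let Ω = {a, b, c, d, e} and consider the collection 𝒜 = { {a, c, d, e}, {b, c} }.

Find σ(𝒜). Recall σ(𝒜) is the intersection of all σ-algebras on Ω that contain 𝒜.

Begin from { {}, {b, c}, {a, c, d, e}, Ω } (that is, 𝒜 plus ∅ and Ω).
Round 1: +2 →
  {b}  = Ω∖{a, c, d, e}
  {a, d, e}  = Ω∖{b, c}
  [6 total]
Round 2 adds 1:
  {a, b, d, e}  = {a, d, e} ∪ {b}
  [7 total]
Round 3 (1 new):
  {c}  = Ω∖{a, b, d, e}
  [8 total]
Round 4 adds nothing — fixpoint reached.

Therefore σ(𝒜) = { {}, {b}, {c}, {b, c}, {a, d, e}, {a, b, d, e}, {a, c, d, e}, Ω } (|σ(𝒜)| = 8).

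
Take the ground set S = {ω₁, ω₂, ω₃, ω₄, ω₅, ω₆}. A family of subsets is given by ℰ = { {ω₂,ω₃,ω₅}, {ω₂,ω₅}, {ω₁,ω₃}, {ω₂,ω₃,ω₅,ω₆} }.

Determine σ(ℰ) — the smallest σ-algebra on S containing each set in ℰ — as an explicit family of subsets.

σ(ℰ) (32 sets): { {}, {ω₁}, {ω₃}, {ω₄}, {ω₆}, {ω₁,ω₃}, {ω₁,ω₄}, {ω₁,ω₆}, {ω₂,ω₅}, {ω₃,ω₄}, {ω₃,ω₆}, {ω₄,ω₆}, {ω₁,ω₂,ω₅}, {ω₁,ω₃,ω₄}, {ω₁,ω₃,ω₆}, {ω₁,ω₄,ω₆}, {ω₂,ω₃,ω₅}, {ω₂,ω₄,ω₅}, {ω₂,ω₅,ω₆}, {ω₃,ω₄,ω₆}, {ω₁,ω₂,ω₃,ω₅}, {ω₁,ω₂,ω₄,ω₅}, {ω₁,ω₂,ω₅,ω₆}, {ω₁,ω₃,ω₄,ω₆}, {ω₂,ω₃,ω₄,ω₅}, {ω₂,ω₃,ω₅,ω₆}, {ω₂,ω₄,ω₅,ω₆}, {ω₁,ω₂,ω₃,ω₄,ω₅}, {ω₁,ω₂,ω₃,ω₅,ω₆}, {ω₁,ω₂,ω₄,ω₅,ω₆}, {ω₂,ω₃,ω₄,ω₅,ω₆}, S }

Derivation:
Seed the family with ℰ together with ∅ and S: { {}, {ω₁,ω₃}, {ω₂,ω₅}, {ω₂,ω₃,ω₅}, {ω₂,ω₃,ω₅,ω₆}, S }.
Round 1: 6 new —
  {ω₁,ω₄}  = ᶜ of {ω₂,ω₃,ω₅,ω₆}
  {ω₁,ω₄,ω₆}  = ᶜ of {ω₂,ω₃,ω₅}
  {ω₁,ω₂,ω₃,ω₅}  = {ω₂,ω₅} ∪ {ω₁,ω₃}
  {ω₁,ω₃,ω₄,ω₆}  = ᶜ of {ω₂,ω₅}
  {ω₂,ω₄,ω₅,ω₆}  = ᶜ of {ω₁,ω₃}
  {ω₁,ω₂,ω₃,ω₅,ω₆}  = {ω₁,ω₃} ∪ {ω₂,ω₃,ω₅,ω₆}
  (now 12)
Round 2 (7 new):
  {ω₄}  = ᶜ of {ω₁,ω₂,ω₃,ω₅,ω₆}
  {ω₄,ω₆}  = ᶜ of {ω₁,ω₂,ω₃,ω₅}
  {ω₁,ω₃,ω₄}  = {ω₁,ω₄} ∪ {ω₁,ω₃}
  {ω₁,ω₂,ω₄,ω₅}  = {ω₂,ω₅} ∪ {ω₁,ω₄}
  {ω₁,ω₂,ω₃,ω₄,ω₅}  = {ω₂,ω₃,ω₅} ∪ {ω₁,ω₄}
  {ω₁,ω₂,ω₄,ω₅,ω₆}  = {ω₂,ω₅} ∪ {ω₁,ω₄,ω₆}
  {ω₂,ω₃,ω₄,ω₅,ω₆}  = {ω₂,ω₃,ω₅} ∪ {ω₂,ω₄,ω₅,ω₆}
  (now 19)
Round 3: 7 new —
  {ω₁}  = ᶜ of {ω₂,ω₃,ω₄,ω₅,ω₆}
  {ω₃}  = ᶜ of {ω₁,ω₂,ω₄,ω₅,ω₆}
  {ω₆}  = ᶜ of {ω₁,ω₂,ω₃,ω₄,ω₅}
  {ω₃,ω₆}  = ᶜ of {ω₁,ω₂,ω₄,ω₅}
  {ω₂,ω₄,ω₅}  = {ω₂,ω₅} ∪ {ω₄}
  {ω₂,ω₅,ω₆}  = ᶜ of {ω₁,ω₃,ω₄}
  {ω₂,ω₃,ω₄,ω₅}  = {ω₂,ω₃,ω₅} ∪ {ω₄}
  (now 26)
Round 4 adds 6:
  {ω₁,ω₆}  = ᶜ of {ω₂,ω₃,ω₄,ω₅}
  {ω₃,ω₄}  = {ω₃} ∪ {ω₄}
  {ω₁,ω₂,ω₅}  = {ω₂,ω₅} ∪ {ω₁}
  {ω₁,ω₃,ω₆}  = ᶜ of {ω₂,ω₄,ω₅}
  {ω₃,ω₄,ω₆}  = {ω₃} ∪ {ω₄,ω₆}
  {ω₁,ω₂,ω₅,ω₆}  = {ω₁} ∪ {ω₂,ω₅,ω₆}
  (now 32)
Round 5 adds nothing — fixpoint reached.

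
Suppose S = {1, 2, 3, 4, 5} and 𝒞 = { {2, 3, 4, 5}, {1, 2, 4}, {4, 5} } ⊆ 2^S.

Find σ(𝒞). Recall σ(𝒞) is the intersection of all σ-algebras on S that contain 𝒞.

σ(𝒞) (32 sets): { {}, {1}, {2}, {3}, {4}, {5}, {1, 2}, {1, 3}, {1, 4}, {1, 5}, {2, 3}, {2, 4}, {2, 5}, {3, 4}, {3, 5}, {4, 5}, {1, 2, 3}, {1, 2, 4}, {1, 2, 5}, {1, 3, 4}, {1, 3, 5}, {1, 4, 5}, {2, 3, 4}, {2, 3, 5}, {2, 4, 5}, {3, 4, 5}, {1, 2, 3, 4}, {1, 2, 3, 5}, {1, 2, 4, 5}, {1, 3, 4, 5}, {2, 3, 4, 5}, S }

Derivation:
Start: 𝒞 ∪ {∅, S} = { {}, {4, 5}, {1, 2, 4}, {2, 3, 4, 5}, S }.
Iteration 1 (4 new):
  {1}  = S∖{2, 3, 4, 5}
  {3, 5}  = S∖{1, 2, 4}
  {1, 2, 3}  = S∖{4, 5}
  {1, 2, 4, 5}  = {4, 5} ∪ {1, 2, 4}
  (now 9)
Iteration 2: +6 →
  {3}  = S∖{1, 2, 4, 5}
  {1, 3, 5}  = {3, 5} ∪ {1}
  {1, 4, 5}  = {4, 5} ∪ {1}
  {3, 4, 5}  = {4, 5} ∪ {3, 5}
  {1, 2, 3, 4}  = {1, 2, 3} ∪ {1, 2, 4}
  {1, 2, 3, 5}  = {1, 2, 3} ∪ {3, 5}
  (now 15)
Iteration 3 adds 7:
  {4}  = S∖{1, 2, 3, 5}
  {5}  = S∖{1, 2, 3, 4}
  {1, 2}  = S∖{3, 4, 5}
  {1, 3}  = {3} ∪ {1}
  {2, 3}  = S∖{1, 4, 5}
  {2, 4}  = S∖{1, 3, 5}
  {1, 3, 4, 5}  = {4, 5} ∪ {1, 3, 5}
  (now 22)
Iteration 4. New:
  {2}  = S∖{1, 3, 4, 5}
  {1, 4}  = {4} ∪ {1}
  {1, 5}  = {5} ∪ {1}
  {3, 4}  = {3} ∪ {4}
  {1, 2, 5}  = {1, 2} ∪ {5}
  {1, 3, 4}  = {1, 3} ∪ {4}
  {2, 3, 4}  = {2, 4} ∪ {3}
  {2, 3, 5}  = {3, 5} ∪ {2, 3}
  {2, 4, 5}  = S∖{1, 3}
  (now 31)
Iteration 5. New:
  {2, 5}  = S∖{1, 3, 4}
  (now 32)
Iteration 6: no new sets; the family is a σ-algebra.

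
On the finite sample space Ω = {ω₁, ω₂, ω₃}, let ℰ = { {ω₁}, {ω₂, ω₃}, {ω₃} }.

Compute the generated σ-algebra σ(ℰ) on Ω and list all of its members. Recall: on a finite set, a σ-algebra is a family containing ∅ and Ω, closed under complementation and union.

σ(ℰ) (8 sets): { {}, {ω₁}, {ω₂}, {ω₃}, {ω₁, ω₂}, {ω₁, ω₃}, {ω₂, ω₃}, Ω }

Trace:
Start: ℰ ∪ {∅, Ω} = { {}, {ω₁}, {ω₃}, {ω₂, ω₃}, Ω }.
Iteration 1: 2 new —
  {ω₁, ω₂}  = ᶜ of {ω₃}
  {ω₁, ω₃}  = {ω₃} ∪ {ω₁}
  [7 total]
Iteration 2: 1 new —
  {ω₂}  = ᶜ of {ω₁, ω₃}
  [8 total]
Iteration 3: no new sets; the family is a σ-algebra.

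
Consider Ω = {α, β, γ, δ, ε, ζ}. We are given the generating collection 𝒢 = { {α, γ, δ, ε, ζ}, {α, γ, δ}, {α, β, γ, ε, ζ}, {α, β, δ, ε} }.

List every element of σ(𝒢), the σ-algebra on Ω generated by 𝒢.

σ(𝒢) (64 sets): { ∅, {α}, {β}, {γ}, {δ}, {ε}, {ζ}, {α, β}, {α, γ}, {α, δ}, {α, ε}, {α, ζ}, {β, γ}, {β, δ}, {β, ε}, {β, ζ}, {γ, δ}, {γ, ε}, {γ, ζ}, {δ, ε}, {δ, ζ}, {ε, ζ}, {α, β, γ}, {α, β, δ}, {α, β, ε}, {α, β, ζ}, {α, γ, δ}, {α, γ, ε}, {α, γ, ζ}, {α, δ, ε}, {α, δ, ζ}, {α, ε, ζ}, {β, γ, δ}, {β, γ, ε}, {β, γ, ζ}, {β, δ, ε}, {β, δ, ζ}, {β, ε, ζ}, {γ, δ, ε}, {γ, δ, ζ}, {γ, ε, ζ}, {δ, ε, ζ}, {α, β, γ, δ}, {α, β, γ, ε}, {α, β, γ, ζ}, {α, β, δ, ε}, {α, β, δ, ζ}, {α, β, ε, ζ}, {α, γ, δ, ε}, {α, γ, δ, ζ}, {α, γ, ε, ζ}, {α, δ, ε, ζ}, {β, γ, δ, ε}, {β, γ, δ, ζ}, {β, γ, ε, ζ}, {β, δ, ε, ζ}, {γ, δ, ε, ζ}, {α, β, γ, δ, ε}, {α, β, γ, δ, ζ}, {α, β, γ, ε, ζ}, {α, β, δ, ε, ζ}, {α, γ, δ, ε, ζ}, {β, γ, δ, ε, ζ}, Ω }

Trace:
Start: 𝒢 ∪ {∅, Ω} = { ∅, {α, γ, δ}, {α, β, δ, ε}, {α, β, γ, ε, ζ}, {α, γ, δ, ε, ζ}, Ω }.
Round 1 (5 new):
  {β}  = complement {α, γ, δ, ε, ζ}
  {δ}  = complement {α, β, γ, ε, ζ}
  {γ, ζ}  = complement {α, β, δ, ε}
  {β, ε, ζ}  = complement {α, γ, δ}
  {α, β, γ, δ, ε}  = {α, γ, δ} ∪ {α, β, δ, ε}
  — 11 sets.
Round 2: +9 →
  {ζ}  = complement {α, β, γ, δ, ε}
  {β, δ}  = {β} ∪ {δ}
  {β, γ, ζ}  = {β} ∪ {γ, ζ}
  {γ, δ, ζ}  = {γ, ζ} ∪ {δ}
  {α, β, γ, δ}  = {β} ∪ {α, γ, δ}
  {α, γ, δ, ζ}  = {α, γ, δ} ∪ {γ, ζ}
  {β, γ, ε, ζ}  = {β, ε, ζ} ∪ {γ, ζ}
  {β, δ, ε, ζ}  = {β, ε, ζ} ∪ {δ}
  {α, β, δ, ε, ζ}  = {β, ε, ζ} ∪ {α, β, δ, ε}
  — 20 sets.
Round 3 (14 new):
  {γ}  = complement {α, β, δ, ε, ζ}
  {α, γ}  = complement {β, δ, ε, ζ}
  {α, δ}  = complement {β, γ, ε, ζ}
  {β, ε}  = complement {α, γ, δ, ζ}
  {β, ζ}  = {β} ∪ {ζ}
  {δ, ζ}  = {ζ} ∪ {δ}
  {ε, ζ}  = complement {α, β, γ, δ}
  {α, β, ε}  = complement {γ, δ, ζ}
  {α, δ, ε}  = complement {β, γ, ζ}
  {β, δ, ζ}  = {β, δ} ∪ {ζ}
  {α, γ, ε, ζ}  = complement {β, δ}
  {β, γ, δ, ζ}  = {β} ∪ {γ, δ, ζ}
  {α, β, γ, δ, ζ}  = {β} ∪ {α, γ, δ, ζ}
  {β, γ, δ, ε, ζ}  = {γ, δ, ζ} ∪ {β, γ, ε, ζ}
  — 34 sets.
Round 4: 22 new —
  {α}  = complement {β, γ, δ, ε, ζ}
  {ε}  = complement {α, β, γ, δ, ζ}
  {α, ε}  = complement {β, γ, δ, ζ}
  {β, γ}  = {β} ∪ {γ}
  {γ, δ}  = {γ} ∪ {δ}
  {α, β, γ}  = {β} ∪ {α, γ}
  {α, β, δ}  = {β} ∪ {α, δ}
  {α, γ, ε}  = complement {β, δ, ζ}
  {α, γ, ζ}  = {ζ} ∪ {α, γ}
  {α, δ, ζ}  = {ζ} ∪ {α, δ}
  {β, γ, δ}  = {γ} ∪ {β, δ}
  {β, γ, ε}  = {β, ε} ∪ {γ}
  {β, δ, ε}  = {β, ε} ∪ {δ}
  {γ, ε, ζ}  = {ε, ζ} ∪ {γ}
  {δ, ε, ζ}  = {ε, ζ} ∪ {δ}
  {α, β, γ, ε}  = complement {δ, ζ}
  {α, β, γ, ζ}  = {β, γ, ζ} ∪ {α, γ}
  {α, β, δ, ζ}  = {β, δ, ζ} ∪ {α, δ}
  {α, β, ε, ζ}  = {ε, ζ} ∪ {α, β, ε}
  {α, γ, δ, ε}  = complement {β, ζ}
  {α, δ, ε, ζ}  = {α, δ, ε} ∪ {ε, ζ}
  {γ, δ, ε, ζ}  = {ε, ζ} ∪ {γ, δ, ζ}
  — 56 sets.
Round 5: 8 new —
  {α, β}  = complement {γ, δ, ε, ζ}
  {α, ζ}  = {ζ} ∪ {α}
  {γ, ε}  = complement {α, β, δ, ζ}
  {δ, ε}  = complement {α, β, γ, ζ}
  {α, β, ζ}  = {β, ζ} ∪ {α}
  {α, ε, ζ}  = complement {β, γ, δ}
  {γ, δ, ε}  = {γ, δ} ∪ {ε}
  {β, γ, δ, ε}  = {β, ε} ∪ {γ, δ}
  — 64 sets.
Round 6: no new sets; the family is a σ-algebra.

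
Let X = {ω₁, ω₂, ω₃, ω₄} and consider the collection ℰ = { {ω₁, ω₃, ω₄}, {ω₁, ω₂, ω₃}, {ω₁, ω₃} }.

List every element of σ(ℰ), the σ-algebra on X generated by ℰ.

σ(ℰ) = { {}, {ω₂}, {ω₄}, {ω₁, ω₃}, {ω₂, ω₄}, {ω₁, ω₂, ω₃}, {ω₁, ω₃, ω₄}, X }

Working:
Initial family (5 sets): { {}, {ω₁, ω₃}, {ω₁, ω₂, ω₃}, {ω₁, ω₃, ω₄}, X }.
Pass 1. New:
  {ω₂}  = complement {ω₁, ω₃, ω₄}
  {ω₄}  = complement {ω₁, ω₂, ω₃}
  {ω₂, ω₄}  = complement {ω₁, ω₃}
Pass 2: already closed under ᶜ and ∪.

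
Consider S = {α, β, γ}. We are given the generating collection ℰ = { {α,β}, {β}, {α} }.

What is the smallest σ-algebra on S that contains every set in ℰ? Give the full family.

Take S₀ = ℰ ∪ {∅, S} = { {}, {α}, {β}, {α,β}, S }.
Pass 1 (3 new):
  {γ}  = {α,β}ᶜ
  {α,γ}  = {β}ᶜ
  {β,γ}  = {α}ᶜ
After Pass 2 the family is unchanged; done.

Hence σ(ℰ) has 8 members: { {}, {α}, {β}, {γ}, {α,β}, {α,γ}, {β,γ}, S }.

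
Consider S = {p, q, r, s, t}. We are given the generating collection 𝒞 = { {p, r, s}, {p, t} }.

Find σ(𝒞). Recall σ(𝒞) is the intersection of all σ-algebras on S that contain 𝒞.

Answer: σ(𝒞) = { ∅, {p}, {q}, {t}, {p, q}, {p, t}, {q, t}, {r, s}, {p, q, t}, {p, r, s}, {q, r, s}, {r, s, t}, {p, q, r, s}, {p, r, s, t}, {q, r, s, t}, S }

Working:
Initial family (4 sets): { ∅, {p, t}, {p, r, s}, S }.
Round 1 (3 new):
  {q, t}  = {p, r, s}ᶜ
  {q, r, s}  = {p, t}ᶜ
  {p, r, s, t}  = {p, r, s} ∪ {p, t}
  (now 7)
Round 2: +4 →
  {q}  = {p, r, s, t}ᶜ
  {p, q, t}  = {q, t} ∪ {p, t}
  {p, q, r, s}  = {p, r, s} ∪ {q, r, s}
  {q, r, s, t}  = {q, t} ∪ {q, r, s}
  (now 11)
Round 3 (3 new):
  {p}  = {q, r, s, t}ᶜ
  {t}  = {p, q, r, s}ᶜ
  {r, s}  = {p, q, t}ᶜ
  (now 14)
Round 4: +2 →
  {p, q}  = {q} ∪ {p}
  {r, s, t}  = {r, s} ∪ {t}
  (now 16)
Round 5: stable.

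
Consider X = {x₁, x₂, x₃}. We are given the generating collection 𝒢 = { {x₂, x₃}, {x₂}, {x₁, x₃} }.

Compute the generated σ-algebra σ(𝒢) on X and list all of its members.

|σ(𝒢)| = 8.  σ(𝒢) = { {}, {x₁}, {x₂}, {x₃}, {x₁, x₂}, {x₁, x₃}, {x₂, x₃}, X }

Derivation:
Begin from { {}, {x₂}, {x₁, x₃}, {x₂, x₃}, X } (that is, 𝒢 plus ∅ and X).
Round 1 adds 1:
  {x₁}  = complement {x₂, x₃}
Round 2 adds 1:
  {x₁, x₂}  = {x₂} ∪ {x₁}
Round 3 adds 1:
  {x₃}  = complement {x₁, x₂}
Round 4: no new sets; the family is a σ-algebra.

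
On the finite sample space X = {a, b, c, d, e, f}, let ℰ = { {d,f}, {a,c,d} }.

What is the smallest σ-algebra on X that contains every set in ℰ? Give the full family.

σ(ℰ) = { ∅, {d}, {f}, {a,c}, {b,e}, {d,f}, {a,c,d}, {a,c,f}, {b,d,e}, {b,e,f}, {a,b,c,e}, {a,c,d,f}, {b,d,e,f}, {a,b,c,d,e}, {a,b,c,e,f}, X }

Trace:
Start: ℰ ∪ {∅, X} = { ∅, {d,f}, {a,c,d}, X }.
Pass 1. New:
  {b,e,f}  = ᶜ of {a,c,d}
  {a,b,c,e}  = ᶜ of {d,f}
  {a,c,d,f}  = {a,c,d} ∪ {d,f}
  — 7 sets.
Pass 2: +4 →
  {b,e}  = ᶜ of {a,c,d,f}
  {b,d,e,f}  = {b,e,f} ∪ {d,f}
  {a,b,c,d,e}  = {a,c,d} ∪ {a,b,c,e}
  {a,b,c,e,f}  = {b,e,f} ∪ {a,b,c,e}
  — 11 sets.
Pass 3. New:
  {d}  = ᶜ of {a,b,c,e,f}
  {f}  = ᶜ of {a,b,c,d,e}
  {a,c}  = ᶜ of {b,d,e,f}
  — 14 sets.
Pass 4 (2 new):
  {a,c,f}  = {a,c} ∪ {f}
  {b,d,e}  = {b,e} ∪ {d}
  — 16 sets.
Pass 5 adds nothing — fixpoint reached.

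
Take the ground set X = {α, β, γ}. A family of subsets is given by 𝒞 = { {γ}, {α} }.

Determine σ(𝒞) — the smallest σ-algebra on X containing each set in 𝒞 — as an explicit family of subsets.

Begin from { {}, {α}, {γ}, X } (that is, 𝒞 plus ∅ and X).
Iteration 1 (3 new):
  {α,β}  = X∖{γ}
  {α,γ}  = {γ} ∪ {α}
  {β,γ}  = X∖{α}
  |family| = 7
Iteration 2: +1 →
  {β}  = X∖{α,γ}
  |family| = 8
Iteration 3: already closed under ᶜ and ∪.

σ(𝒞) = { {}, {α}, {β}, {γ}, {α,β}, {α,γ}, {β,γ}, X }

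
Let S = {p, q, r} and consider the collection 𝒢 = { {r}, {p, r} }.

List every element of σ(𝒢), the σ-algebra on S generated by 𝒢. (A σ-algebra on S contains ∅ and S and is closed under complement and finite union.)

Initial family (4 sets): { {}, {r}, {p, r}, S }.
Round 1. New:
  {q}  = {p, r}ᶜ
  {p, q}  = {r}ᶜ
Round 2: +1 →
  {q, r}  = {r} ∪ {q}
Round 3: 1 new —
  {p}  = {q, r}ᶜ
Round 4: closed — nothing new.

|σ(𝒢)| = 8.  σ(𝒢) = { {}, {p}, {q}, {r}, {p, q}, {p, r}, {q, r}, S }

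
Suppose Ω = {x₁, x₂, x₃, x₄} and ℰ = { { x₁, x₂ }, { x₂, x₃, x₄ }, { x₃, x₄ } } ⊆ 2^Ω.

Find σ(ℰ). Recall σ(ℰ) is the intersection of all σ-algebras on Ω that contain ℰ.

Answer: σ(ℰ) = { {}, { x₁ }, { x₂ }, { x₁, x₂ }, { x₃, x₄ }, { x₁, x₃, x₄ }, { x₂, x₃, x₄ }, Ω }

Check:
Take S₀ = ℰ ∪ {∅, Ω} = { {}, { x₁, x₂ }, { x₃, x₄ }, { x₂, x₃, x₄ }, Ω }.
Pass 1: 1 new —
  { x₁ }  = complement { x₂, x₃, x₄ }
  [6 total]
Pass 2: 1 new —
  { x₁, x₃, x₄ }  = { x₃, x₄ } ∪ { x₁ }
  [7 total]
Pass 3: +1 →
  { x₂ }  = complement { x₁, x₃, x₄ }
  [8 total]
Pass 4: already closed under ᶜ and ∪.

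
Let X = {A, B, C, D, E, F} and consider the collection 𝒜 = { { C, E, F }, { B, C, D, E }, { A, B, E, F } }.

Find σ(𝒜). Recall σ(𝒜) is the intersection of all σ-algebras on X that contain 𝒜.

Take S₀ = 𝒜 ∪ {∅, X} = { ∅, { C, E, F }, { A, B, E, F }, { B, C, D, E }, X }.
Pass 1 (5 new):
  { A, F }  = X∖{ B, C, D, E }
  { C, D }  = X∖{ A, B, E, F }
  { A, B, D }  = X∖{ C, E, F }
  { A, B, C, E, F }  = { C, E, F } ∪ { A, B, E, F }
  { B, C, D, E, F }  = { C, E, F } ∪ { B, C, D, E }
  (now 10)
Pass 2: +9 →
  { A }  = X∖{ B, C, D, E, F }
  { D }  = X∖{ A, B, C, E, F }
  { A, B, C, D }  = { C, D } ∪ { A, B, D }
  { A, B, D, F }  = { A, F } ∪ { A, B, D }
  { A, C, D, F }  = { C, D } ∪ { A, F }
  { A, C, E, F }  = { A, F } ∪ { C, E, F }
  { C, D, E, F }  = { C, D } ∪ { C, E, F }
  { A, B, C, D, E }  = { B, C, D, E } ∪ { A, B, D }
  { A, B, D, E, F }  = { A, B, D } ∪ { A, B, E, F }
  (now 19)
Pass 3. New:
  { C }  = X∖{ A, B, D, E, F }
  { F }  = X∖{ A, B, C, D, E }
  { A, B }  = X∖{ C, D, E, F }
  { A, D }  = { D } ∪ { A }
  { B, D }  = X∖{ A, C, E, F }
  { B, E }  = X∖{ A, C, D, F }
  { C, E }  = X∖{ A, B, D, F }
  { E, F }  = X∖{ A, B, C, D }
  { A, C, D }  = { C, D } ∪ { A }
  { A, D, F }  = { A, F } ∪ { D }
  { A, B, C, D, F }  = { C, D } ∪ { A, B, D, F }
  { A, C, D, E, F }  = { C, D } ∪ { A, C, E, F }
  (now 31)
Pass 4 (25 new):
  { B }  = X∖{ A, C, D, E, F }
  { E }  = X∖{ A, B, C, D, F }
  { A, C }  = { A } ∪ { C }
  { C, F }  = { F } ∪ { C }
  { D, F }  = { F } ∪ { D }
  { A, B, C }  = { A, B } ∪ { C }
  { A, B, E }  = { B, E } ∪ { A, B }
  { A, B, F }  = { A, B } ∪ { A, F }
  { A, C, E }  = { A } ∪ { C, E }
  { A, C, F }  = { A, F } ∪ { C }
  { A, E, F }  = { E, F } ∪ { A }
  { B, C, D }  = { C, D } ∪ { B, D }
  { B, C, E }  = X∖{ A, D, F }
  { B, D, E }  = { B, E } ∪ { D }
  { B, D, F }  = { F } ∪ { B, D }
  { B, E, F }  = X∖{ A, C, D }
  { C, D, E }  = { C, D } ∪ { C, E }
  { C, D, F }  = { C, D } ∪ { F }
  { D, E, F }  = { E, F } ∪ { D }
  { A, B, C, E }  = { A, B } ∪ { C, E }
  { A, B, D, E }  = { B, E } ∪ { A, B, D }
  { A, C, D, E }  = { A, C, D } ∪ { C, E }
  { A, D, E, F }  = { E, F } ∪ { A, D, F }
  { B, C, E, F }  = X∖{ A, D }
  { B, D, E, F }  = { E, F } ∪ { B, D }
  (now 56)
Pass 5: +8 →
  { A, E }  = { A } ∪ { E }
  { B, C }  = X∖{ A, D, E, F }
  { B, F }  = X∖{ A, C, D, E }
  { D, E }  = { D } ∪ { E }
  { A, D, E }  = { A, D } ∪ { E }
  { B, C, F }  = { B } ∪ { C, F }
  { A, B, C, F }  = { A, C, F } ∪ { B }
  { B, C, D, F }  = { B, D, F } ∪ { C, D }
  (now 64)
After Pass 6 the family is unchanged; done.

Hence σ(𝒜) has 64 members: { ∅, { A }, { B }, { C }, { D }, { E }, { F }, { A, B }, { A, C }, { A, D }, { A, E }, { A, F }, { B, C }, { B, D }, { B, E }, { B, F }, { C, D }, { C, E }, { C, F }, { D, E }, { D, F }, { E, F }, { A, B, C }, { A, B, D }, { A, B, E }, { A, B, F }, { A, C, D }, { A, C, E }, { A, C, F }, { A, D, E }, { A, D, F }, { A, E, F }, { B, C, D }, { B, C, E }, { B, C, F }, { B, D, E }, { B, D, F }, { B, E, F }, { C, D, E }, { C, D, F }, { C, E, F }, { D, E, F }, { A, B, C, D }, { A, B, C, E }, { A, B, C, F }, { A, B, D, E }, { A, B, D, F }, { A, B, E, F }, { A, C, D, E }, { A, C, D, F }, { A, C, E, F }, { A, D, E, F }, { B, C, D, E }, { B, C, D, F }, { B, C, E, F }, { B, D, E, F }, { C, D, E, F }, { A, B, C, D, E }, { A, B, C, D, F }, { A, B, C, E, F }, { A, B, D, E, F }, { A, C, D, E, F }, { B, C, D, E, F }, X }.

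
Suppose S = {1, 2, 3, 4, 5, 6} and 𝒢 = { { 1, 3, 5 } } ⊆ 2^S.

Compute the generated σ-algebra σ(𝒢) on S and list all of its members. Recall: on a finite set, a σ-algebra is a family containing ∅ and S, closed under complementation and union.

Begin from { {  }, { 1, 3, 5 }, S } (that is, 𝒢 plus ∅ and S).
Step 1 (1 new):
  { 2, 4, 6 }  = ᶜ of { 1, 3, 5 }
  — 4 sets.
Step 2: already closed under ᶜ and ∪.

σ(𝒢) = { {  }, { 1, 3, 5 }, { 2, 4, 6 }, S }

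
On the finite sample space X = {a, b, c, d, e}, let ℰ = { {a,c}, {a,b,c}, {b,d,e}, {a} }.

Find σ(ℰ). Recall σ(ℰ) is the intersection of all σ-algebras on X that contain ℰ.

Initial family (6 sets): { {}, {a}, {a,c}, {a,b,c}, {b,d,e}, X }.
Step 1: 3 new —
  {d,e}  = X∖{a,b,c}
  {a,b,d,e}  = {b,d,e} ∪ {a}
  {b,c,d,e}  = X∖{a}
  (now 9)
Step 2: 3 new —
  {c}  = X∖{a,b,d,e}
  {a,d,e}  = {d,e} ∪ {a}
  {a,c,d,e}  = {d,e} ∪ {a,c}
  (now 12)
Step 3 adds 3:
  {b}  = X∖{a,c,d,e}
  {b,c}  = X∖{a,d,e}
  {c,d,e}  = {d,e} ∪ {c}
  (now 15)
Step 4 (1 new):
  {a,b}  = X∖{c,d,e}
  (now 16)
After Step 5 the family is unchanged; done.

Hence σ(ℰ) has 16 members: { {}, {a}, {b}, {c}, {a,b}, {a,c}, {b,c}, {d,e}, {a,b,c}, {a,d,e}, {b,d,e}, {c,d,e}, {a,b,d,e}, {a,c,d,e}, {b,c,d,e}, X }.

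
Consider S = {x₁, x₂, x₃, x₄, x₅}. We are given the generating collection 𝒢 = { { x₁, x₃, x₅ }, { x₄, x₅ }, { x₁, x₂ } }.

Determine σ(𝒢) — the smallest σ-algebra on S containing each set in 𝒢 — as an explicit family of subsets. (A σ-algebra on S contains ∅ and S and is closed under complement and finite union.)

|σ(𝒢)| = 32.  σ(𝒢) = { ∅, { x₁ }, { x₂ }, { x₃ }, { x₄ }, { x₅ }, { x₁, x₂ }, { x₁, x₃ }, { x₁, x₄ }, { x₁, x₅ }, { x₂, x₃ }, { x₂, x₄ }, { x₂, x₅ }, { x₃, x₄ }, { x₃, x₅ }, { x₄, x₅ }, { x₁, x₂, x₃ }, { x₁, x₂, x₄ }, { x₁, x₂, x₅ }, { x₁, x₃, x₄ }, { x₁, x₃, x₅ }, { x₁, x₄, x₅ }, { x₂, x₃, x₄ }, { x₂, x₃, x₅ }, { x₂, x₄, x₅ }, { x₃, x₄, x₅ }, { x₁, x₂, x₃, x₄ }, { x₁, x₂, x₃, x₅ }, { x₁, x₂, x₄, x₅ }, { x₁, x₃, x₄, x₅ }, { x₂, x₃, x₄, x₅ }, S }

Derivation:
Take S₀ = 𝒢 ∪ {∅, S} = { ∅, { x₁, x₂ }, { x₄, x₅ }, { x₁, x₃, x₅ }, S }.
Pass 1. New:
  { x₂, x₄ }  = S∖{ x₁, x₃, x₅ }
  { x₁, x₂, x₃ }  = S∖{ x₄, x₅ }
  { x₃, x₄, x₅ }  = S∖{ x₁, x₂ }
  { x₁, x₂, x₃, x₅ }  = { x₁, x₂ } ∪ { x₁, x₃, x₅ }
  { x₁, x₂, x₄, x₅ }  = { x₄, x₅ } ∪ { x₁, x₂ }
  { x₁, x₃, x₄, x₅ }  = { x₄, x₅ } ∪ { x₁, x₃, x₅ }
  — 11 sets.
Pass 2: 7 new —
  { x₂ }  = S∖{ x₁, x₃, x₄, x₅ }
  { x₃ }  = S∖{ x₁, x₂, x₄, x₅ }
  { x₄ }  = S∖{ x₁, x₂, x₃, x₅ }
  { x₁, x₂, x₄ }  = { x₁, x₂ } ∪ { x₂, x₄ }
  { x₂, x₄, x₅ }  = { x₄, x₅ } ∪ { x₂, x₄ }
  { x₁, x₂, x₃, x₄ }  = { x₁, x₂, x₃ } ∪ { x₂, x₄ }
  { x₂, x₃, x₄, x₅ }  = { x₃, x₄, x₅ } ∪ { x₂, x₄ }
  — 18 sets.
Pass 3 (7 new):
  { x₁ }  = S∖{ x₂, x₃, x₄, x₅ }
  { x₅ }  = S∖{ x₁, x₂, x₃, x₄ }
  { x₁, x₃ }  = S∖{ x₂, x₄, x₅ }
  { x₂, x₃ }  = { x₃ } ∪ { x₂ }
  { x₃, x₄ }  = { x₃ } ∪ { x₄ }
  { x₃, x₅ }  = S∖{ x₁, x₂, x₄ }
  { x₂, x₃, x₄ }  = { x₃ } ∪ { x₂, x₄ }
  — 25 sets.
Pass 4: 7 new —
  { x₁, x₄ }  = { x₄ } ∪ { x₁ }
  { x₁, x₅ }  = S∖{ x₂, x₃, x₄ }
  { x₂, x₅ }  = { x₂ } ∪ { x₅ }
  { x₁, x₂, x₅ }  = S∖{ x₃, x₄ }
  { x₁, x₃, x₄ }  = { x₃, x₄ } ∪ { x₁, x₃ }
  { x₁, x₄, x₅ }  = S∖{ x₂, x₃ }
  { x₂, x₃, x₅ }  = { x₂ } ∪ { x₃, x₅ }
  — 32 sets.
Pass 5: already closed under ᶜ and ∪.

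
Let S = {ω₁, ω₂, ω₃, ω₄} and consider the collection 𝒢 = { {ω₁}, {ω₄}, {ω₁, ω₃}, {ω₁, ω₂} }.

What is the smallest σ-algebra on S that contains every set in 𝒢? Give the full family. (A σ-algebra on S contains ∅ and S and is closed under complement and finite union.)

σ(𝒢) (16 sets): { ∅, {ω₁}, {ω₂}, {ω₃}, {ω₄}, {ω₁, ω₂}, {ω₁, ω₃}, {ω₁, ω₄}, {ω₂, ω₃}, {ω₂, ω₄}, {ω₃, ω₄}, {ω₁, ω₂, ω₃}, {ω₁, ω₂, ω₄}, {ω₁, ω₃, ω₄}, {ω₂, ω₃, ω₄}, S }

Trace:
Initial family (6 sets): { ∅, {ω₁}, {ω₄}, {ω₁, ω₂}, {ω₁, ω₃}, S }.
Iteration 1. New:
  {ω₁, ω₄}  = {ω₄} ∪ {ω₁}
  {ω₂, ω₄}  = ᶜ of {ω₁, ω₃}
  {ω₃, ω₄}  = ᶜ of {ω₁, ω₂}
  {ω₁, ω₂, ω₃}  = ᶜ of {ω₄}
  {ω₁, ω₂, ω₄}  = {ω₁, ω₂} ∪ {ω₄}
  {ω₁, ω₃, ω₄}  = {ω₁, ω₃} ∪ {ω₄}
  {ω₂, ω₃, ω₄}  = ᶜ of {ω₁}
  (now 13)
Iteration 2: +3 →
  {ω₂}  = ᶜ of {ω₁, ω₃, ω₄}
  {ω₃}  = ᶜ of {ω₁, ω₂, ω₄}
  {ω₂, ω₃}  = ᶜ of {ω₁, ω₄}
  (now 16)
Iteration 3 adds nothing — fixpoint reached.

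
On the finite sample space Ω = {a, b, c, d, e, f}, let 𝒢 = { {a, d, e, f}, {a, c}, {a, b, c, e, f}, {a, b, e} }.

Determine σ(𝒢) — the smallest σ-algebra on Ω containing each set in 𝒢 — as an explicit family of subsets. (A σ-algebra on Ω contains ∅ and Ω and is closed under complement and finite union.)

Answer: σ(𝒢) = { {}, {a}, {b}, {c}, {d}, {e}, {f}, {a, b}, {a, c}, {a, d}, {a, e}, {a, f}, {b, c}, {b, d}, {b, e}, {b, f}, {c, d}, {c, e}, {c, f}, {d, e}, {d, f}, {e, f}, {a, b, c}, {a, b, d}, {a, b, e}, {a, b, f}, {a, c, d}, {a, c, e}, {a, c, f}, {a, d, e}, {a, d, f}, {a, e, f}, {b, c, d}, {b, c, e}, {b, c, f}, {b, d, e}, {b, d, f}, {b, e, f}, {c, d, e}, {c, d, f}, {c, e, f}, {d, e, f}, {a, b, c, d}, {a, b, c, e}, {a, b, c, f}, {a, b, d, e}, {a, b, d, f}, {a, b, e, f}, {a, c, d, e}, {a, c, d, f}, {a, c, e, f}, {a, d, e, f}, {b, c, d, e}, {b, c, d, f}, {b, c, e, f}, {b, d, e, f}, {c, d, e, f}, {a, b, c, d, e}, {a, b, c, d, f}, {a, b, c, e, f}, {a, b, d, e, f}, {a, c, d, e, f}, {b, c, d, e, f}, Ω }

Check:
Initial family (6 sets): { {}, {a, c}, {a, b, e}, {a, d, e, f}, {a, b, c, e, f}, Ω }.
Round 1 (7 new):
  {d}  = ᶜ of {a, b, c, e, f}
  {b, c}  = ᶜ of {a, d, e, f}
  {c, d, f}  = ᶜ of {a, b, e}
  {a, b, c, e}  = {a, b, e} ∪ {a, c}
  {b, d, e, f}  = ᶜ of {a, c}
  {a, b, d, e, f}  = {a, b, e} ∪ {a, d, e, f}
  {a, c, d, e, f}  = {a, c} ∪ {a, d, e, f}
Round 2 adds 11:
  {b}  = ᶜ of {a, c, d, e, f}
  {c}  = ᶜ of {a, b, d, e, f}
  {d, f}  = ᶜ of {a, b, c, e}
  {a, b, c}  = {b, c} ∪ {a, c}
  {a, c, d}  = {a, c} ∪ {d}
  {b, c, d}  = {b, c} ∪ {d}
  {a, b, d, e}  = {a, b, e} ∪ {d}
  {a, c, d, f}  = {a, c} ∪ {c, d, f}
  {b, c, d, f}  = {b, c} ∪ {c, d, f}
  {a, b, c, d, e}  = {d} ∪ {a, b, c, e}
  {b, c, d, e, f}  = {b, d, e, f} ∪ {b, c}
Round 3: +13 →
  {a}  = ᶜ of {b, c, d, e, f}
  {f}  = ᶜ of {a, b, c, d, e}
  {a, e}  = ᶜ of {b, c, d, f}
  {b, d}  = {b} ∪ {d}
  {b, e}  = ᶜ of {a, c, d, f}
  {c, d}  = {c} ∪ {d}
  {c, f}  = ᶜ of {a, b, d, e}
  {a, e, f}  = ᶜ of {b, c, d}
  {b, d, f}  = {b} ∪ {d, f}
  {b, e, f}  = ᶜ of {a, c, d}
  {d, e, f}  = ᶜ of {a, b, c}
  {a, b, c, d}  = {b} ∪ {a, c, d}
  {a, b, c, d, f}  = {b} ∪ {a, c, d, f}
Round 4: 22 new —
  {e}  = ᶜ of {a, b, c, d, f}
  {a, b}  = {a} ∪ {b}
  {a, d}  = {a} ∪ {d}
  {a, f}  = {a} ∪ {f}
  {b, f}  = {b} ∪ {f}
  {e, f}  = ᶜ of {a, b, c, d}
  {a, b, d}  = {a} ∪ {b, d}
  {a, c, e}  = ᶜ of {b, d, f}
  {a, c, f}  = {a} ∪ {c, f}
  {a, d, e}  = {a, e} ∪ {d}
  {a, d, f}  = {a} ∪ {d, f}
  {b, c, e}  = {b, e} ∪ {c}
  {b, c, f}  = {b} ∪ {c, f}
  {b, d, e}  = {b, e} ∪ {d}
  {a, b, c, f}  = {a, b, c} ∪ {f}
  {a, b, d, f}  = {b, d, f} ∪ {a}
  {a, b, e, f}  = ᶜ of {c, d}
  {a, c, d, e}  = {c, d} ∪ {a, e}
  {a, c, e, f}  = ᶜ of {b, d}
  {b, c, d, e}  = {b, e} ∪ {c, d}
  {b, c, e, f}  = {b, e} ∪ {c, f}
  {c, d, e, f}  = {c, d} ∪ {d, e, f}
Round 5. New:
  {c, e}  = ᶜ of {a, b, d, f}
  {d, e}  = ᶜ of {a, b, c, f}
  {a, b, f}  = {a, f} ∪ {b}
  {c, d, e}  = {c, d} ∪ {e}
  {c, e, f}  = ᶜ of {a, b, d}
Round 6: already closed under ᶜ and ∪.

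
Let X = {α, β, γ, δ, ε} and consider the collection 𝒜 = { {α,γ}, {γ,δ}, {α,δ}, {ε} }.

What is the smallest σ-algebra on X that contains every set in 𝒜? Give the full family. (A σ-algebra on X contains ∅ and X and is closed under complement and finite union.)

σ(𝒜) = { {}, {α}, {β}, {γ}, {δ}, {ε}, {α,β}, {α,γ}, {α,δ}, {α,ε}, {β,γ}, {β,δ}, {β,ε}, {γ,δ}, {γ,ε}, {δ,ε}, {α,β,γ}, {α,β,δ}, {α,β,ε}, {α,γ,δ}, {α,γ,ε}, {α,δ,ε}, {β,γ,δ}, {β,γ,ε}, {β,δ,ε}, {γ,δ,ε}, {α,β,γ,δ}, {α,β,γ,ε}, {α,β,δ,ε}, {α,γ,δ,ε}, {β,γ,δ,ε}, X }

Derivation:
Seed the family with 𝒜 together with ∅ and X: { {}, {ε}, {α,γ}, {α,δ}, {γ,δ}, X }.
Iteration 1. New:
  {α,β,ε}  = X∖{γ,δ}
  {α,γ,δ}  = {γ,δ} ∪ {α,δ}
  {α,γ,ε}  = {α,γ} ∪ {ε}
  {α,δ,ε}  = {α,δ} ∪ {ε}
  {β,γ,ε}  = X∖{α,δ}
  {β,δ,ε}  = X∖{α,γ}
  {γ,δ,ε}  = {γ,δ} ∪ {ε}
  {α,β,γ,δ}  = X∖{ε}
  [14 total]
Iteration 2 (8 new):
  {α,β}  = X∖{γ,δ,ε}
  {β,γ}  = X∖{α,δ,ε}
  {β,δ}  = X∖{α,γ,ε}
  {β,ε}  = X∖{α,γ,δ}
  {α,β,γ,ε}  = {α,γ,ε} ∪ {α,β,ε}
  {α,β,δ,ε}  = {α,δ,ε} ∪ {α,β,ε}
  {α,γ,δ,ε}  = {α,δ,ε} ∪ {γ,δ,ε}
  {β,γ,δ,ε}  = {γ,δ,ε} ∪ {β,γ,ε}
  [22 total]
Iteration 3: 7 new —
  {α}  = X∖{β,γ,δ,ε}
  {β}  = X∖{α,γ,δ,ε}
  {γ}  = X∖{α,β,δ,ε}
  {δ}  = X∖{α,β,γ,ε}
  {α,β,γ}  = {α,γ} ∪ {α,β}
  {α,β,δ}  = {α,δ} ∪ {β,δ}
  {β,γ,δ}  = {γ,δ} ∪ {β,δ}
  [29 total]
Iteration 4 (3 new):
  {α,ε}  = X∖{β,γ,δ}
  {γ,ε}  = X∖{α,β,δ}
  {δ,ε}  = X∖{α,β,γ}
  [32 total]
After Iteration 5 the family is unchanged; done.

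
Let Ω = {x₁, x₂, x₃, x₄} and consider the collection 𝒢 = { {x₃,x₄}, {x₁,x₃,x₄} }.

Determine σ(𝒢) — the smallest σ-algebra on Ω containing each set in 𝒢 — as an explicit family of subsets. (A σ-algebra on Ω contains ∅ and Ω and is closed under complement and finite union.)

Start: 𝒢 ∪ {∅, Ω} = { {}, {x₃,x₄}, {x₁,x₃,x₄}, Ω }.
Step 1: +2 →
  {x₂}  = ᶜ of {x₁,x₃,x₄}
  {x₁,x₂}  = ᶜ of {x₃,x₄}
  |family| = 6
Step 2 (1 new):
  {x₂,x₃,x₄}  = {x₃,x₄} ∪ {x₂}
  |family| = 7
Step 3 adds 1:
  {x₁}  = ᶜ of {x₂,x₃,x₄}
  |family| = 8
After Step 4 the family is unchanged; done.

Hence σ(𝒢) has 8 members: { {}, {x₁}, {x₂}, {x₁,x₂}, {x₃,x₄}, {x₁,x₃,x₄}, {x₂,x₃,x₄}, Ω }.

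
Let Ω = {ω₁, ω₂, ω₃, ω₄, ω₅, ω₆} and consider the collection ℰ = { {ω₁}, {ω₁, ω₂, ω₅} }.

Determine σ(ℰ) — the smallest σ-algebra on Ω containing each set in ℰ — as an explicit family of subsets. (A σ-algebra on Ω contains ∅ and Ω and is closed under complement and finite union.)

Begin from { {}, {ω₁}, {ω₁, ω₂, ω₅}, Ω } (that is, ℰ plus ∅ and Ω).
Round 1: +2 →
  {ω₃, ω₄, ω₆}  = Ω∖{ω₁, ω₂, ω₅}
  {ω₂, ω₃, ω₄, ω₅, ω₆}  = Ω∖{ω₁}
  — 6 sets.
Round 2: +1 →
  {ω₁, ω₃, ω₄, ω₆}  = {ω₃, ω₄, ω₆} ∪ {ω₁}
  — 7 sets.
Round 3: +1 →
  {ω₂, ω₅}  = Ω∖{ω₁, ω₃, ω₄, ω₆}
  — 8 sets.
Round 4: stable.

Hence σ(ℰ) has 8 members: { {}, {ω₁}, {ω₂, ω₅}, {ω₁, ω₂, ω₅}, {ω₃, ω₄, ω₆}, {ω₁, ω₃, ω₄, ω₆}, {ω₂, ω₃, ω₄, ω₅, ω₆}, Ω }.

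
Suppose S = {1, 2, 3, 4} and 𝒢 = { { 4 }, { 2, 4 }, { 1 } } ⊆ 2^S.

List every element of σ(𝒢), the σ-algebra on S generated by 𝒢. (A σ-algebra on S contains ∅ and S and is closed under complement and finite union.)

σ(𝒢) (16 sets): { ∅, { 1 }, { 2 }, { 3 }, { 4 }, { 1, 2 }, { 1, 3 }, { 1, 4 }, { 2, 3 }, { 2, 4 }, { 3, 4 }, { 1, 2, 3 }, { 1, 2, 4 }, { 1, 3, 4 }, { 2, 3, 4 }, S }

Trace:
Initial family (5 sets): { ∅, { 1 }, { 4 }, { 2, 4 }, S }.
Pass 1. New:
  { 1, 3 }  = S∖{ 2, 4 }
  { 1, 4 }  = { 4 } ∪ { 1 }
  { 1, 2, 3 }  = S∖{ 4 }
  { 1, 2, 4 }  = { 2, 4 } ∪ { 1 }
  { 2, 3, 4 }  = S∖{ 1 }
  |family| = 10
Pass 2 (3 new):
  { 3 }  = S∖{ 1, 2, 4 }
  { 2, 3 }  = S∖{ 1, 4 }
  { 1, 3, 4 }  = { 1, 4 } ∪ { 1, 3 }
  |family| = 13
Pass 3: 2 new —
  { 2 }  = S∖{ 1, 3, 4 }
  { 3, 4 }  = { 3 } ∪ { 4 }
  |family| = 15
Pass 4 (1 new):
  { 1, 2 }  = S∖{ 3, 4 }
  |family| = 16
Pass 5: closed — nothing new.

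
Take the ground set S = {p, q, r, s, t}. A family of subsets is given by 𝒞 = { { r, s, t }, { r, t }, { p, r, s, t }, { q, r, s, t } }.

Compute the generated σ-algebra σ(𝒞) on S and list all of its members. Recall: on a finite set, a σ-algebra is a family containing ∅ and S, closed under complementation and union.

Initial family (6 sets): { {  }, { r, t }, { r, s, t }, { p, r, s, t }, { q, r, s, t }, S }.
Iteration 1 adds 4:
  { p }  = ᶜ of { q, r, s, t }
  { q }  = ᶜ of { p, r, s, t }
  { p, q }  = ᶜ of { r, s, t }
  { p, q, s }  = ᶜ of { r, t }
  [10 total]
Iteration 2 adds 3:
  { p, r, t }  = { r, t } ∪ { p }
  { q, r, t }  = { q } ∪ { r, t }
  { p, q, r, t }  = { p, q } ∪ { r, t }
  [13 total]
Iteration 3 (3 new):
  { s }  = ᶜ of { p, q, r, t }
  { p, s }  = ᶜ of { q, r, t }
  { q, s }  = ᶜ of { p, r, t }
  [16 total]
Iteration 4: stable.

Therefore σ(𝒞) = { {  }, { p }, { q }, { s }, { p, q }, { p, s }, { q, s }, { r, t }, { p, q, s }, { p, r, t }, { q, r, t }, { r, s, t }, { p, q, r, t }, { p, r, s, t }, { q, r, s, t }, S } (|σ(𝒞)| = 16).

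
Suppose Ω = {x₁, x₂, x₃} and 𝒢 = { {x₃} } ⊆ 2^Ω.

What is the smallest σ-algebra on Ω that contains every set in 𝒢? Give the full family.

σ(𝒢) (4 sets): { {}, {x₃}, {x₁, x₂}, Ω }

Check:
Take S₀ = 𝒢 ∪ {∅, Ω} = { {}, {x₃}, Ω }.
Iteration 1: +1 →
  {x₁, x₂}  = ᶜ of {x₃}
  |family| = 4
Iteration 2: already closed under ᶜ and ∪.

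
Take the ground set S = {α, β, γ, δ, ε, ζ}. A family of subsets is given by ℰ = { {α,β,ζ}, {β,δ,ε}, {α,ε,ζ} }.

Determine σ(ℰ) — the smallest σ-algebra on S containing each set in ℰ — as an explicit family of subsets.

Seed the family with ℰ together with ∅ and S: { {}, {α,β,ζ}, {α,ε,ζ}, {β,δ,ε}, S }.
Iteration 1 (5 new):
  {α,γ,ζ}  = S∖{β,δ,ε}
  {β,γ,δ}  = S∖{α,ε,ζ}
  {γ,δ,ε}  = S∖{α,β,ζ}
  {α,β,ε,ζ}  = {α,ε,ζ} ∪ {α,β,ζ}
  {α,β,δ,ε,ζ}  = {α,ε,ζ} ∪ {β,δ,ε}
Iteration 2. New:
  {γ}  = S∖{α,β,δ,ε,ζ}
  {γ,δ}  = S∖{α,β,ε,ζ}
  {α,β,γ,ζ}  = {α,γ,ζ} ∪ {α,β,ζ}
  {α,γ,ε,ζ}  = {α,γ,ζ} ∪ {α,ε,ζ}
  {β,γ,δ,ε}  = {γ,δ,ε} ∪ {β,γ,δ}
  {α,β,γ,δ,ζ}  = {β,γ,δ} ∪ {α,γ,ζ}
  {α,β,γ,ε,ζ}  = {α,γ,ζ} ∪ {α,β,ε,ζ}
  {α,γ,δ,ε,ζ}  = {γ,δ,ε} ∪ {α,γ,ζ}
Iteration 3 adds 7:
  {β}  = S∖{α,γ,δ,ε,ζ}
  {δ}  = S∖{α,β,γ,ε,ζ}
  {ε}  = S∖{α,β,γ,δ,ζ}
  {α,ζ}  = S∖{β,γ,δ,ε}
  {β,δ}  = S∖{α,γ,ε,ζ}
  {δ,ε}  = S∖{α,β,γ,ζ}
  {α,γ,δ,ζ}  = {γ,δ} ∪ {α,γ,ζ}
Iteration 4: 6 new —
  {β,γ}  = {β} ∪ {γ}
  {β,ε}  = S∖{α,γ,δ,ζ}
  {γ,ε}  = {ε} ∪ {γ}
  {α,δ,ζ}  = {α,ζ} ∪ {δ}
  {α,β,δ,ζ}  = {α,ζ} ∪ {β,δ}
  {α,δ,ε,ζ}  = {α,ζ} ∪ {δ,ε}
Iteration 5: 1 new —
  {β,γ,ε}  = S∖{α,δ,ζ}
After Iteration 6 the family is unchanged; done.

|σ(ℰ)| = 32.  σ(ℰ) = { {}, {β}, {γ}, {δ}, {ε}, {α,ζ}, {β,γ}, {β,δ}, {β,ε}, {γ,δ}, {γ,ε}, {δ,ε}, {α,β,ζ}, {α,γ,ζ}, {α,δ,ζ}, {α,ε,ζ}, {β,γ,δ}, {β,γ,ε}, {β,δ,ε}, {γ,δ,ε}, {α,β,γ,ζ}, {α,β,δ,ζ}, {α,β,ε,ζ}, {α,γ,δ,ζ}, {α,γ,ε,ζ}, {α,δ,ε,ζ}, {β,γ,δ,ε}, {α,β,γ,δ,ζ}, {α,β,γ,ε,ζ}, {α,β,δ,ε,ζ}, {α,γ,δ,ε,ζ}, S }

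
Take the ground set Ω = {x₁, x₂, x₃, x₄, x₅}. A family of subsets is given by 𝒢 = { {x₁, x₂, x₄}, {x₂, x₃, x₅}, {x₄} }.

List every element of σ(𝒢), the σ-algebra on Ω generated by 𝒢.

|σ(𝒢)| = 16.  σ(𝒢) = { {}, {x₁}, {x₂}, {x₄}, {x₁, x₂}, {x₁, x₄}, {x₂, x₄}, {x₃, x₅}, {x₁, x₂, x₄}, {x₁, x₃, x₅}, {x₂, x₃, x₅}, {x₃, x₄, x₅}, {x₁, x₂, x₃, x₅}, {x₁, x₃, x₄, x₅}, {x₂, x₃, x₄, x₅}, Ω }

Trace:
Begin from { {}, {x₄}, {x₁, x₂, x₄}, {x₂, x₃, x₅}, Ω } (that is, 𝒢 plus ∅ and Ω).
Pass 1. New:
  {x₁, x₄}  = complement {x₂, x₃, x₅}
  {x₃, x₅}  = complement {x₁, x₂, x₄}
  {x₁, x₂, x₃, x₅}  = complement {x₄}
  {x₂, x₃, x₄, x₅}  = {x₂, x₃, x₅} ∪ {x₄}
Pass 2 adds 3:
  {x₁}  = complement {x₂, x₃, x₄, x₅}
  {x₃, x₄, x₅}  = {x₄} ∪ {x₃, x₅}
  {x₁, x₃, x₄, x₅}  = {x₁, x₄} ∪ {x₃, x₅}
Pass 3 adds 3:
  {x₂}  = complement {x₁, x₃, x₄, x₅}
  {x₁, x₂}  = complement {x₃, x₄, x₅}
  {x₁, x₃, x₅}  = {x₃, x₅} ∪ {x₁}
Pass 4: 1 new —
  {x₂, x₄}  = complement {x₁, x₃, x₅}
Pass 5: no new sets; the family is a σ-algebra.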